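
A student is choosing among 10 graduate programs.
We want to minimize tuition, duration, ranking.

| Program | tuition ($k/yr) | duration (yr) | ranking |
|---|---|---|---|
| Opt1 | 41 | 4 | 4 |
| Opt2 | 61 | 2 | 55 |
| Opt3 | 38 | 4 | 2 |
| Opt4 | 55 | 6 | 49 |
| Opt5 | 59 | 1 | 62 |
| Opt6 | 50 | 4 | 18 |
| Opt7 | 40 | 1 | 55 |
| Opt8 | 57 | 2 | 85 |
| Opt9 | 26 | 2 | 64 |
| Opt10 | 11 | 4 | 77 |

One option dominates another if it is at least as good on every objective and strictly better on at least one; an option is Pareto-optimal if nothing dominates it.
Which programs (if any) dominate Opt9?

Opt1: worse on tuition (41 vs 26).
Opt2: worse on tuition (61 vs 26).
Opt3: worse on tuition (38 vs 26).
Opt4: worse on tuition (55 vs 26).
Opt5: worse on tuition (59 vs 26).
Opt6: worse on tuition (50 vs 26).
Opt7: worse on tuition (40 vs 26).
Opt8: worse on tuition (57 vs 26).
Opt10: worse on duration (4 vs 2).
No option dominates Opt9.

none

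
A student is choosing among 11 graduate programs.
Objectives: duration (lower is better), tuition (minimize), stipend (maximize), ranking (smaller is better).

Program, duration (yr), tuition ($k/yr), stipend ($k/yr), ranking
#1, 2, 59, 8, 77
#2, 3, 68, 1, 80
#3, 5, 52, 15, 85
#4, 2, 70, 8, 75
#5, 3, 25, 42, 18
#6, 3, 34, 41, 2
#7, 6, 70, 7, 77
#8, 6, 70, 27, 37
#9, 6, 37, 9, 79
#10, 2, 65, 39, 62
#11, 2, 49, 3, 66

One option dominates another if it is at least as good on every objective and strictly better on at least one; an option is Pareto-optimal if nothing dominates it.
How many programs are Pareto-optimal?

#1: not dominated.
#2: dominated by #1 (duration 2≤3, tuition 59≤68, stipend 8≥1, ranking 77≤80).
#3: dominated by #5 (duration 3≤5, tuition 25≤52, stipend 42≥15, ranking 18≤85).
#4: dominated by #10 (duration 2≤2, tuition 65≤70, stipend 39≥8, ranking 62≤75).
#5: not dominated (best tuition).
#6: not dominated (best ranking).
#7: dominated by #1 (duration 2≤6, tuition 59≤70, stipend 8≥7, ranking 77≤77).
#8: dominated by #5 (duration 3≤6, tuition 25≤70, stipend 42≥27, ranking 18≤37).
#9: dominated by #5 (duration 3≤6, tuition 25≤37, stipend 42≥9, ranking 18≤79).
#10: not dominated.
#11: not dominated.
Pareto-optimal: #1, #5, #6, #10, #11 → 5.

5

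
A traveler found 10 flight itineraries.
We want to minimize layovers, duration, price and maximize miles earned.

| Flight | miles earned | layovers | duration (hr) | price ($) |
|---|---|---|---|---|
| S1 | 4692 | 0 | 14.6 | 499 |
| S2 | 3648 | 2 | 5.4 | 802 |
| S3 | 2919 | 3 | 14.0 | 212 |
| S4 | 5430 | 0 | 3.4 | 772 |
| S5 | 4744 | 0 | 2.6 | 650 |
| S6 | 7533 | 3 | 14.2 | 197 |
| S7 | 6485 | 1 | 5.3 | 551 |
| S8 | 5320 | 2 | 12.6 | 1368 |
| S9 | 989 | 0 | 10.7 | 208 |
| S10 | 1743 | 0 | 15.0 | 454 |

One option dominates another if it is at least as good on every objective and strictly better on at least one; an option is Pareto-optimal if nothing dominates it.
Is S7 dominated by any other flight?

S1: worse on miles earned (4692 vs 6485).
S2: worse on miles earned (3648 vs 6485).
S3: worse on miles earned (2919 vs 6485).
S4: worse on miles earned (5430 vs 6485).
S5: worse on miles earned (4744 vs 6485).
S6: worse on layovers (3 vs 1).
S8: worse on miles earned (5320 vs 6485).
S9: worse on miles earned (989 vs 6485).
S10: worse on miles earned (1743 vs 6485).
No option is at least as good as S7 on every objective and strictly better on one.

No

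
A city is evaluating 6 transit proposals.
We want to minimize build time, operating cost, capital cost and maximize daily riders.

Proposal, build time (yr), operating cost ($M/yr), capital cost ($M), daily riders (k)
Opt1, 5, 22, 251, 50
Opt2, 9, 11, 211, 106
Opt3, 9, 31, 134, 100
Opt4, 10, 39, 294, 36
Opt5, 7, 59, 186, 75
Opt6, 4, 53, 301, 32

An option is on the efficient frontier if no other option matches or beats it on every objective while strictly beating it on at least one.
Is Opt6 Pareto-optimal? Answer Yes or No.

Yes

Opt1: worse on build time (5 vs 4).
Opt2: worse on build time (9 vs 4).
Opt3: worse on build time (9 vs 4).
Opt4: worse on build time (10 vs 4).
Opt5: worse on build time (7 vs 4).
No option is at least as good as Opt6 on every objective and strictly better on one.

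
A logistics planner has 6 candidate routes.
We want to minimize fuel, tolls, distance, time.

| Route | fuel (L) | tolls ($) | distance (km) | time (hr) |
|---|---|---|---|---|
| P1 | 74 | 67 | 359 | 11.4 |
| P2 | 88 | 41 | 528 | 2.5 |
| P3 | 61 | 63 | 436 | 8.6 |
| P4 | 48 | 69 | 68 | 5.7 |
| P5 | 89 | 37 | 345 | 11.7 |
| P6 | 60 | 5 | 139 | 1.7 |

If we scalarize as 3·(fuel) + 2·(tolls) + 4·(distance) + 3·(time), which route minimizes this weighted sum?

P4

P1: 3·74 + 2·67 + 4·359 + 3·11.4 = 1826.2
P2: 3·88 + 2·41 + 4·528 + 3·2.5 = 2465.5
P3: 3·61 + 2·63 + 4·436 + 3·8.6 = 2078.8
P4: 3·48 + 2·69 + 4·68 + 3·5.7 = 571.1
P5: 3·89 + 2·37 + 4·345 + 3·11.7 = 1756.1
P6: 3·60 + 2·5 + 4·139 + 3·1.7 = 751.1
Lowest: P4 at 571.1.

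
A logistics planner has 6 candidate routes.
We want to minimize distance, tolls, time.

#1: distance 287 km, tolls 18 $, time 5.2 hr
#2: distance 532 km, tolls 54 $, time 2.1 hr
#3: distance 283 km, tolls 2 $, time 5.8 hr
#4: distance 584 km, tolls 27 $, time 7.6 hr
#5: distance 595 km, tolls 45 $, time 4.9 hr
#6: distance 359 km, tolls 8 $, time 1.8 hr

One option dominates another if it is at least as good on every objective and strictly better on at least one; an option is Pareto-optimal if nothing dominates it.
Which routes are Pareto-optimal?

#1: not dominated.
#2: dominated by #6 (distance 359≤532, tolls 8≤54, time 1.8≤2.1).
#3: not dominated (best distance).
#4: dominated by #1 (distance 287≤584, tolls 18≤27, time 5.2≤7.6).
#5: dominated by #6 (distance 359≤595, tolls 8≤45, time 1.8≤4.9).
#6: not dominated (best time).

#1, #3, #6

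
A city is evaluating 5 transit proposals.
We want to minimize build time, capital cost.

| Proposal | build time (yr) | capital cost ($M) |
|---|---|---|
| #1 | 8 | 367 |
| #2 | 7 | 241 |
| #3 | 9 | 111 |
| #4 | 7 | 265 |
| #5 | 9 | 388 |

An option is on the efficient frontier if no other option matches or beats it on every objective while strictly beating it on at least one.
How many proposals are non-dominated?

#1: dominated by #2 (build time 7≤8, capital cost 241≤367).
#2: not dominated.
#3: not dominated (best capital cost).
#4: dominated by #2 (build time 7≤7, capital cost 241≤265).
#5: dominated by #1 (build time 8≤9, capital cost 367≤388).
Pareto-optimal: #2, #3 → 2.

2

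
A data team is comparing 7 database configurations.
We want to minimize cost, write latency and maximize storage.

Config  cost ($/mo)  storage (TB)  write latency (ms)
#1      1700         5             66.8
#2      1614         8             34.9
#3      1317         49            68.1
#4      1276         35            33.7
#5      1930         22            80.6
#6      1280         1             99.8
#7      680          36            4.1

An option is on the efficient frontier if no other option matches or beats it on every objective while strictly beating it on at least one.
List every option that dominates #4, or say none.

#7: cost 680≤1276, storage 36≥35, write latency 4.1≤33.7 — dominates #4.
Others (#1, #2, #3, #5, #6) are each worse than #4 on at least one objective.

#7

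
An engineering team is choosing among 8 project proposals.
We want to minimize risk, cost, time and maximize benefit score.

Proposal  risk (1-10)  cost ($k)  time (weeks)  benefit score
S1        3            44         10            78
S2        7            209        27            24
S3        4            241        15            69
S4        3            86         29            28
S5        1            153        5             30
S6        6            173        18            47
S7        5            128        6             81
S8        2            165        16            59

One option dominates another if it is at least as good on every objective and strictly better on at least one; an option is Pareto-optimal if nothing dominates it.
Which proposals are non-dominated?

S1: not dominated (best cost).
S2: dominated by S1 (risk 3≤7, cost 44≤209, time 10≤27, benefit score 78≥24).
S3: dominated by S1 (risk 3≤4, cost 44≤241, time 10≤15, benefit score 78≥69).
S4: dominated by S1 (risk 3≤3, cost 44≤86, time 10≤29, benefit score 78≥28).
S5: not dominated (best risk).
S6: dominated by S1 (risk 3≤6, cost 44≤173, time 10≤18, benefit score 78≥47).
S7: not dominated (best benefit score).
S8: not dominated.

S1, S5, S7, S8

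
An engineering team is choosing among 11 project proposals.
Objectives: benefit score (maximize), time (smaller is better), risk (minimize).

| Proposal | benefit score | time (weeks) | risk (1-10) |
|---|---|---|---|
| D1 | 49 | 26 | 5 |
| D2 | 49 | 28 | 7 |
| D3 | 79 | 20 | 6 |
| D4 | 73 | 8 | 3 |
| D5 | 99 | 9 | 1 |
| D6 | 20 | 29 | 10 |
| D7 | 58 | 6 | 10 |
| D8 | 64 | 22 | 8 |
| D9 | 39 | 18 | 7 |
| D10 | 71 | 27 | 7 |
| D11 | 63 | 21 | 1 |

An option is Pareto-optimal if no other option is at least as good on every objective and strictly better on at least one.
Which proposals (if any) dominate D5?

none

D1: worse on benefit score (49 vs 99).
D2: worse on benefit score (49 vs 99).
D3: worse on benefit score (79 vs 99).
D4: worse on benefit score (73 vs 99).
D6: worse on benefit score (20 vs 99).
D7: worse on benefit score (58 vs 99).
D8: worse on benefit score (64 vs 99).
D9: worse on benefit score (39 vs 99).
D10: worse on benefit score (71 vs 99).
D11: worse on benefit score (63 vs 99).
No option dominates D5.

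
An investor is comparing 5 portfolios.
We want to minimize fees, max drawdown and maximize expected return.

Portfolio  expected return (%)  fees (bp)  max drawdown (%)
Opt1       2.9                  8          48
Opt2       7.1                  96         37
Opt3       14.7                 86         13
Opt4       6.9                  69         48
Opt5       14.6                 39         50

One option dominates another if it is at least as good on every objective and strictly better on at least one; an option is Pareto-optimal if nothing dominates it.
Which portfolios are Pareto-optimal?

Opt1: not dominated (best fees).
Opt2: dominated by Opt3 (expected return 14.7≥7.1, fees 86≤96, max drawdown 13≤37).
Opt3: not dominated (best expected return).
Opt4: not dominated.
Opt5: not dominated.

Opt1, Opt3, Opt4, Opt5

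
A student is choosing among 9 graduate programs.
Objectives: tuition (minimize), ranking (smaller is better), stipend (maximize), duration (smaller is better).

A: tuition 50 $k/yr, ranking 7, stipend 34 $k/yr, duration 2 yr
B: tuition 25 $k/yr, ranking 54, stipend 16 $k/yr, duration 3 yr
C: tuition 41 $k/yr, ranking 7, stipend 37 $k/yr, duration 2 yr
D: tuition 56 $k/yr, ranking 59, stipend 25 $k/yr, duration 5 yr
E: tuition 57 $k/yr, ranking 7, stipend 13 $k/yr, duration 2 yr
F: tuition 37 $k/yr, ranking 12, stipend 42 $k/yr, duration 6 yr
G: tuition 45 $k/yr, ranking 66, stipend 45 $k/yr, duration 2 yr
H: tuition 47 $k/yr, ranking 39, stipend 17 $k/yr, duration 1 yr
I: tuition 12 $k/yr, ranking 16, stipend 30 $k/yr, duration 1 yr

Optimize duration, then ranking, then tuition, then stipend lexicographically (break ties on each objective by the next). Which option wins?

I

First minimize duration: best is 1, kept {H, I}.
Then minimize ranking: best is 16, kept {I}.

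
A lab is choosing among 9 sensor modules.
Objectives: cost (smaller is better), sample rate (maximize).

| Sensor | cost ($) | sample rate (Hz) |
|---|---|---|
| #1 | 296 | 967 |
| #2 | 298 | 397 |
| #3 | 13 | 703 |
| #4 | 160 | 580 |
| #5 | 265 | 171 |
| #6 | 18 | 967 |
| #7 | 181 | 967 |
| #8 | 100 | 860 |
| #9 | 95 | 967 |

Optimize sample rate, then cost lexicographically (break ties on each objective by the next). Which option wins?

First maximize sample rate: best is 967, kept {#1, #6, #7, #9}.
Then minimize cost: best is 18, kept {#6}.

#6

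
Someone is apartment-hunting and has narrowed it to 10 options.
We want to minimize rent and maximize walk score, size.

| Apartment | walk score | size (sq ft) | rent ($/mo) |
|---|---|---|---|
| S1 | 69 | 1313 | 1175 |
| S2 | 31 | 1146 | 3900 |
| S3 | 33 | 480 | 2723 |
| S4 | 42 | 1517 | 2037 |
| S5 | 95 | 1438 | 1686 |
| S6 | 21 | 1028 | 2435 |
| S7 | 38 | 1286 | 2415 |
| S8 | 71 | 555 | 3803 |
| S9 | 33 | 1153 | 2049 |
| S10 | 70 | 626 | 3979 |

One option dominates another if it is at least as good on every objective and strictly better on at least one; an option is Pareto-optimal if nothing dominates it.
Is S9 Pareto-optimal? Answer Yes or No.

S1 vs S9: walk score 69≥33, size 1313≥1153, rent 1175≤2049 — S1 is at least as good on every objective and strictly better on at least one, so S1 dominates S9.

No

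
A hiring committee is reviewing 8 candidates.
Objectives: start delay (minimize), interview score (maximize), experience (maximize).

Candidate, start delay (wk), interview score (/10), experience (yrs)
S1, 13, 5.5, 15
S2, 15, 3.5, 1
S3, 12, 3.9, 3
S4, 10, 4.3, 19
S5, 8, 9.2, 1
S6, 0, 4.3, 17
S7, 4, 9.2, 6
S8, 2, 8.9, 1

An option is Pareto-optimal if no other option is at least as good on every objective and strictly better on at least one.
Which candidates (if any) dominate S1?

S2: worse on start delay (15 vs 13).
S3: worse on interview score (3.9 vs 5.5).
S4: worse on interview score (4.3 vs 5.5).
S5: worse on experience (1 vs 15).
S6: worse on interview score (4.3 vs 5.5).
S7: worse on experience (6 vs 15).
S8: worse on experience (1 vs 15).
No option dominates S1.

none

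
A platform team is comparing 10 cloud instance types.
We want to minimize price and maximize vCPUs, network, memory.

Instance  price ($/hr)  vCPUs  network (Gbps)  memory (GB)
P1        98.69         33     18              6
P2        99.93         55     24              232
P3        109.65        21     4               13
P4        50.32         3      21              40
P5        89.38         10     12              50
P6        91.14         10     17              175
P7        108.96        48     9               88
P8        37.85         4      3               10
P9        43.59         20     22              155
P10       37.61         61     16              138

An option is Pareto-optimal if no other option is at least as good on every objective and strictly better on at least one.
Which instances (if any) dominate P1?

P2: worse on price (99.93 vs 98.69).
P3: worse on price (109.65 vs 98.69).
P4: worse on vCPUs (3 vs 33).
P5: worse on vCPUs (10 vs 33).
P6: worse on vCPUs (10 vs 33).
P7: worse on price (108.96 vs 98.69).
P8: worse on vCPUs (4 vs 33).
P9: worse on vCPUs (20 vs 33).
P10: worse on network (16 vs 18).
No option dominates P1.

none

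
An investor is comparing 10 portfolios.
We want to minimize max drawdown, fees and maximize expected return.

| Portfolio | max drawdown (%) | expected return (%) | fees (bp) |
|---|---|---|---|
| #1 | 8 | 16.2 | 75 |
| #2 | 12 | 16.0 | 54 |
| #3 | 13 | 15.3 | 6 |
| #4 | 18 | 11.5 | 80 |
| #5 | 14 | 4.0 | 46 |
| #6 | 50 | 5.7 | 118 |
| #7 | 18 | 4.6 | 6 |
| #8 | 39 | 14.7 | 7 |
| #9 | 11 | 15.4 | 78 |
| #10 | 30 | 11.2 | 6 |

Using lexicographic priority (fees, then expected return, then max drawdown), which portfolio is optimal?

First minimize fees: best is 6, kept {#3, #7, #10}.
Then maximize expected return: best is 15.3, kept {#3}.

#3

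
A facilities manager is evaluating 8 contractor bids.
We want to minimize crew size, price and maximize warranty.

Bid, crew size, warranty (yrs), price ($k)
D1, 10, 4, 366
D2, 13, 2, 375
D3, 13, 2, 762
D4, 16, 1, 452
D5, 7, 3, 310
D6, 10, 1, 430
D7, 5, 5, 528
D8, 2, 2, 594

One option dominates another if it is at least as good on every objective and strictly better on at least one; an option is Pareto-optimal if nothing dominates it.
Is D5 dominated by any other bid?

D1: worse on crew size (10 vs 7).
D2: worse on crew size (13 vs 7).
D3: worse on crew size (13 vs 7).
D4: worse on crew size (16 vs 7).
D6: worse on crew size (10 vs 7).
D7: worse on price (528 vs 310).
D8: worse on warranty (2 vs 3).
No option is at least as good as D5 on every objective and strictly better on one.

No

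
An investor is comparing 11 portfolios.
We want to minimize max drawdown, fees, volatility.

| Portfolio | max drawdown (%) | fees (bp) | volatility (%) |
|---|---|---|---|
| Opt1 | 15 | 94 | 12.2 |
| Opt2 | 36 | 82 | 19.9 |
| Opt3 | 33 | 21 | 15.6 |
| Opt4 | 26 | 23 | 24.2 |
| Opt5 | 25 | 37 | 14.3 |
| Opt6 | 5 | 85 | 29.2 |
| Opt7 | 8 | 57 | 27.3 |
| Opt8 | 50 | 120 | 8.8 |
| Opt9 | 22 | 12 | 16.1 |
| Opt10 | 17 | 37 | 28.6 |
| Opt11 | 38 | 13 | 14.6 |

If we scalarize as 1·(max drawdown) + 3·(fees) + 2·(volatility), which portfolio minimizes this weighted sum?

Opt9

Opt1: 1·15 + 3·94 + 2·12.2 = 321.4
Opt2: 1·36 + 3·82 + 2·19.9 = 321.8
Opt3: 1·33 + 3·21 + 2·15.6 = 127.2
Opt4: 1·26 + 3·23 + 2·24.2 = 143.4
Opt5: 1·25 + 3·37 + 2·14.3 = 164.6
Opt6: 1·5 + 3·85 + 2·29.2 = 318.4
Opt7: 1·8 + 3·57 + 2·27.3 = 233.6
Opt8: 1·50 + 3·120 + 2·8.8 = 427.6
Opt9: 1·22 + 3·12 + 2·16.1 = 90.2
Opt10: 1·17 + 3·37 + 2·28.6 = 185.2
Opt11: 1·38 + 3·13 + 2·14.6 = 106.2
Lowest: Opt9 at 90.2.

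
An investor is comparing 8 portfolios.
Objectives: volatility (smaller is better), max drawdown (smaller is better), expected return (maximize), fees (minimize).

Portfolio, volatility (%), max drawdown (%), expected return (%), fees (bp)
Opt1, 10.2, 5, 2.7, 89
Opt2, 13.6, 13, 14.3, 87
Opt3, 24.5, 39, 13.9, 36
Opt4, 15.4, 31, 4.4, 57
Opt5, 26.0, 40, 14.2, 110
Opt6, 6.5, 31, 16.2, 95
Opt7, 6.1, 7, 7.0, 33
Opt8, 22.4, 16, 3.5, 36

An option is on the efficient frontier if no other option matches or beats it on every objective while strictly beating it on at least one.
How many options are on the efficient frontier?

5

Opt1: not dominated (best max drawdown).
Opt2: not dominated.
Opt3: not dominated.
Opt4: dominated by Opt7 (volatility 6.1≤15.4, max drawdown 7≤31, expected return 7.0≥4.4, fees 33≤57).
Opt5: dominated by Opt2 (volatility 13.6≤26.0, max drawdown 13≤40, expected return 14.3≥14.2, fees 87≤110).
Opt6: not dominated (best expected return).
Opt7: not dominated (best volatility).
Opt8: dominated by Opt7 (volatility 6.1≤22.4, max drawdown 7≤16, expected return 7.0≥3.5, fees 33≤36).
Pareto-optimal: Opt1, Opt2, Opt3, Opt6, Opt7 → 5.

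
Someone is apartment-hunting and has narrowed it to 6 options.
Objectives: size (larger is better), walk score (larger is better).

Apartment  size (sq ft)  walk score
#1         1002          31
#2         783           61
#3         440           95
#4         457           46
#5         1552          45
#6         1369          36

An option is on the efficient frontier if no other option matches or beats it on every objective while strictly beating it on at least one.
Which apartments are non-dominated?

#2, #3, #5

#1: dominated by #5 (size 1552≥1002, walk score 45≥31).
#2: not dominated.
#3: not dominated (best walk score).
#4: dominated by #2 (size 783≥457, walk score 61≥46).
#5: not dominated (best size).
#6: dominated by #5 (size 1552≥1369, walk score 45≥36).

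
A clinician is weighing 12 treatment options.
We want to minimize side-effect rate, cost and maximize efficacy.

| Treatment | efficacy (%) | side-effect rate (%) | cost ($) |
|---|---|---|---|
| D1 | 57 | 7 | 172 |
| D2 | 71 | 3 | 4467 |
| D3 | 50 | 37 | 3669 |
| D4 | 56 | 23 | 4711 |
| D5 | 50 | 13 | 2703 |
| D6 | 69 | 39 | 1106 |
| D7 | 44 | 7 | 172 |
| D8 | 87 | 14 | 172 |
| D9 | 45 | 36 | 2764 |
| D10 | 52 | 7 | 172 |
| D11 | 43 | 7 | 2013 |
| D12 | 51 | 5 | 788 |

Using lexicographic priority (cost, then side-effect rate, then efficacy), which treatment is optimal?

D1

First minimize cost: best is 172, kept {D1, D7, D8, D10}.
Then minimize side-effect rate: best is 7, kept {D1, D7, D10}.
Then maximize efficacy: best is 57, kept {D1}.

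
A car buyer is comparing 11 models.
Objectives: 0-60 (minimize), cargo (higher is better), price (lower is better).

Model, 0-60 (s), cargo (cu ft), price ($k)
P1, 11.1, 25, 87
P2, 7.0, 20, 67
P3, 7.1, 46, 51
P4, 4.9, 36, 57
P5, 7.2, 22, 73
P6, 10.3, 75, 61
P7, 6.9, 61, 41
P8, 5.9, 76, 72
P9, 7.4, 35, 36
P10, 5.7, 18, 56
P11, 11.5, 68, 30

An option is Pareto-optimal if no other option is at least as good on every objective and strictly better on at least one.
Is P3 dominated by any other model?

P7 vs P3: 0-60 6.9≤7.1, cargo 61≥46, price 41≤51 — P7 is at least as good on every objective and strictly better on at least one, so P7 dominates P3.

Yes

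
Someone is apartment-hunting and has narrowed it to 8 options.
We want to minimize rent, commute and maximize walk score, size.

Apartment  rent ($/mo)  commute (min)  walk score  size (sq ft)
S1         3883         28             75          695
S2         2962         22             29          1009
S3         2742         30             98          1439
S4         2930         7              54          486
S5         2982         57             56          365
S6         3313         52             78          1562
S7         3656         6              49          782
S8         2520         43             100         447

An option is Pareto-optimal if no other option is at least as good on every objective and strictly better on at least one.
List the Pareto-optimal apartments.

S1: not dominated.
S2: not dominated.
S3: not dominated.
S4: not dominated.
S5: dominated by S3 (rent 2742≤2982, commute 30≤57, walk score 98≥56, size 1439≥365).
S6: not dominated (best size).
S7: not dominated (best commute).
S8: not dominated (best rent).

S1, S2, S3, S4, S6, S7, S8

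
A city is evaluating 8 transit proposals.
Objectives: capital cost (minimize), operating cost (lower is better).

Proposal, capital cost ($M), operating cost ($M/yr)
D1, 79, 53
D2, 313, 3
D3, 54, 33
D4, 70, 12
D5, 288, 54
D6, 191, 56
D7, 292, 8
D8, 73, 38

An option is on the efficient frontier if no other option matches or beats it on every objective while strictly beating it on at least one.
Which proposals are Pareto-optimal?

D2, D3, D4, D7

D1: dominated by D3 (capital cost 54≤79, operating cost 33≤53).
D2: not dominated (best operating cost).
D3: not dominated (best capital cost).
D4: not dominated.
D5: dominated by D1 (capital cost 79≤288, operating cost 53≤54).
D6: dominated by D1 (capital cost 79≤191, operating cost 53≤56).
D7: not dominated.
D8: dominated by D3 (capital cost 54≤73, operating cost 33≤38).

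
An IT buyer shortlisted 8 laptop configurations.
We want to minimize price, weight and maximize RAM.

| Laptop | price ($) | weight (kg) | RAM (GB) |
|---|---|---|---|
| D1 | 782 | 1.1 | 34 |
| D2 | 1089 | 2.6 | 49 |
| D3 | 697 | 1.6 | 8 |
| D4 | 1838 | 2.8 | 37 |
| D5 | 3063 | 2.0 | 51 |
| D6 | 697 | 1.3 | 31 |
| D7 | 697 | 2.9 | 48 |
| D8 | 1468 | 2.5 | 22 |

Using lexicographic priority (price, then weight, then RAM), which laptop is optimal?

First minimize price: best is 697, kept {D3, D6, D7}.
Then minimize weight: best is 1.3, kept {D6}.

D6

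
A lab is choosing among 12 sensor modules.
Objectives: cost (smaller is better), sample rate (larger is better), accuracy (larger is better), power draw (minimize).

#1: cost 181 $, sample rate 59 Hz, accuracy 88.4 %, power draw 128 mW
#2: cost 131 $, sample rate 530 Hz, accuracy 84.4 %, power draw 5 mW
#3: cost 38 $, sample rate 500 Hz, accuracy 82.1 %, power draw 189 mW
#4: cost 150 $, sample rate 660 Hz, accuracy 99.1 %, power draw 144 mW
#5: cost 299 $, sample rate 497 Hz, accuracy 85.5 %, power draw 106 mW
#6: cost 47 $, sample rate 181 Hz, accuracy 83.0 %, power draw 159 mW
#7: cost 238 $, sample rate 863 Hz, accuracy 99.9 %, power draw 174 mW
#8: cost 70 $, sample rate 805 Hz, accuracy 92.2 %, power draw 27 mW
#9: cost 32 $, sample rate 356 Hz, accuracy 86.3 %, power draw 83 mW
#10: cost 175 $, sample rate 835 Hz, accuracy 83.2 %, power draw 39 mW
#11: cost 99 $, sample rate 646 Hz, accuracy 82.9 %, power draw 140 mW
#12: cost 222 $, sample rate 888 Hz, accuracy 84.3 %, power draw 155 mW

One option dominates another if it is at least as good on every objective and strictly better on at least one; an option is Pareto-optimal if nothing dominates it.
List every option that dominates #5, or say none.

#8

#8: cost 70≤299, sample rate 805≥497, accuracy 92.2≥85.5, power draw 27≤106 — dominates #5.
Others (#1, #2, #3, #4, #6, #7, #9, #10, #11, #12) are each worse than #5 on at least one objective.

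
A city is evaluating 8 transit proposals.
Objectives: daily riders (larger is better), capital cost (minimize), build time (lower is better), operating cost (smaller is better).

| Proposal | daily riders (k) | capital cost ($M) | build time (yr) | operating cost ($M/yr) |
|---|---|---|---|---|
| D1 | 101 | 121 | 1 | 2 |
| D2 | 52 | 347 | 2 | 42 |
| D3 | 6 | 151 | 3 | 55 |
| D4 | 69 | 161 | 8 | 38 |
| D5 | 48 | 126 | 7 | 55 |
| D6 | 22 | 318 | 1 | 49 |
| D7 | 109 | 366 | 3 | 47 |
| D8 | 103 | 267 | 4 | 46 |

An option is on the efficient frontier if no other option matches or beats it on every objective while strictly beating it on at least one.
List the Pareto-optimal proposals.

D1, D7, D8

D1: not dominated (best capital cost).
D2: dominated by D1 (daily riders 101≥52, capital cost 121≤347, build time 1≤2, operating cost 2≤42).
D3: dominated by D1 (daily riders 101≥6, capital cost 121≤151, build time 1≤3, operating cost 2≤55).
D4: dominated by D1 (daily riders 101≥69, capital cost 121≤161, build time 1≤8, operating cost 2≤38).
D5: dominated by D1 (daily riders 101≥48, capital cost 121≤126, build time 1≤7, operating cost 2≤55).
D6: dominated by D1 (daily riders 101≥22, capital cost 121≤318, build time 1≤1, operating cost 2≤49).
D7: not dominated (best daily riders).
D8: not dominated.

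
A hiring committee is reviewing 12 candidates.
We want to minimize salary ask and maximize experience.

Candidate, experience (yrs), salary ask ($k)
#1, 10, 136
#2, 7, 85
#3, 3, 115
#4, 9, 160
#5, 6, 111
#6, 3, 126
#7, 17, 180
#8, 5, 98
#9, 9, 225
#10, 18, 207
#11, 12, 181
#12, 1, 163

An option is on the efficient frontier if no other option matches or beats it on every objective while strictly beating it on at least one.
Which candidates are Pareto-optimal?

#1: not dominated.
#2: not dominated (best salary ask).
#3: dominated by #2 (experience 7≥3, salary ask 85≤115).
#4: dominated by #1 (experience 10≥9, salary ask 136≤160).
#5: dominated by #2 (experience 7≥6, salary ask 85≤111).
#6: dominated by #2 (experience 7≥3, salary ask 85≤126).
#7: not dominated.
#8: dominated by #2 (experience 7≥5, salary ask 85≤98).
#9: dominated by #1 (experience 10≥9, salary ask 136≤225).
#10: not dominated (best experience).
#11: dominated by #7 (experience 17≥12, salary ask 180≤181).
#12: dominated by #1 (experience 10≥1, salary ask 136≤163).

#1, #2, #7, #10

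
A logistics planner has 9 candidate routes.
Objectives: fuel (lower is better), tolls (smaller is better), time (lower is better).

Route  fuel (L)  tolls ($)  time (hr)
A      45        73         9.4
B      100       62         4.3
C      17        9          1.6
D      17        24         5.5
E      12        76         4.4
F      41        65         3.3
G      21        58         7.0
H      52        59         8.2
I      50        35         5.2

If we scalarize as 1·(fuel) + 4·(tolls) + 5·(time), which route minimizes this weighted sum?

C

A: 1·45 + 4·73 + 5·9.4 = 384.0
B: 1·100 + 4·62 + 5·4.3 = 369.5
C: 1·17 + 4·9 + 5·1.6 = 61.0
D: 1·17 + 4·24 + 5·5.5 = 140.5
E: 1·12 + 4·76 + 5·4.4 = 338.0
F: 1·41 + 4·65 + 5·3.3 = 317.5
G: 1·21 + 4·58 + 5·7.0 = 288.0
H: 1·52 + 4·59 + 5·8.2 = 329.0
I: 1·50 + 4·35 + 5·5.2 = 216.0
Lowest: C at 61.0.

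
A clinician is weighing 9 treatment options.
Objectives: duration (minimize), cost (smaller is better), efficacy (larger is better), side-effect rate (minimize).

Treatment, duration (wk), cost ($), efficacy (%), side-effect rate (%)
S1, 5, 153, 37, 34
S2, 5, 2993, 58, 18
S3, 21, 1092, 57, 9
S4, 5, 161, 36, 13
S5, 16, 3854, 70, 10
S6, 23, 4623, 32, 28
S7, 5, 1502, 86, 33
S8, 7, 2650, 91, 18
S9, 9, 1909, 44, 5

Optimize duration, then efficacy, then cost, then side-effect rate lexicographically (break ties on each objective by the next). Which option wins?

First minimize duration: best is 5, kept {S1, S2, S4, S7}.
Then maximize efficacy: best is 86, kept {S7}.

S7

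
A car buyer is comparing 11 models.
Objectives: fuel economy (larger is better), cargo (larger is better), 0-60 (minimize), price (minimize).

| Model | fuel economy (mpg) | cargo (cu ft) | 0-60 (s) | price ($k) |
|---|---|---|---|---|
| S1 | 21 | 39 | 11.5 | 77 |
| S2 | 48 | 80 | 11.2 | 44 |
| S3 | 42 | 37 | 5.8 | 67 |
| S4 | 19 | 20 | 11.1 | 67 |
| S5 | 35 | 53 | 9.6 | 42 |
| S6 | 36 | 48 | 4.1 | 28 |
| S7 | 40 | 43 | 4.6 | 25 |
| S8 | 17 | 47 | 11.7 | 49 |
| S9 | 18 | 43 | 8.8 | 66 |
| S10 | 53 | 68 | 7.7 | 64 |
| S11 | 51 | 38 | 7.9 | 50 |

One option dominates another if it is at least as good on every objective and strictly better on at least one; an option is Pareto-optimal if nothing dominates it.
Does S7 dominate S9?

Yes

S7 vs S9: fuel economy 40≥18, cargo 43≥43, 0-60 4.6≤8.8, price 25≤66 — S7 is at least as good on every objective with at least one strict improvement.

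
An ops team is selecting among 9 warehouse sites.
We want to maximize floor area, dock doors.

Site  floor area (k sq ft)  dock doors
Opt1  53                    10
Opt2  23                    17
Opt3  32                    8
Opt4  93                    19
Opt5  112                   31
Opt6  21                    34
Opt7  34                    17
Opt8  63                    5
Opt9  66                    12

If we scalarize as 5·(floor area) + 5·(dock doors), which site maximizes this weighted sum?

Opt5

Opt1: 5·53 + 5·10 = 315
Opt2: 5·23 + 5·17 = 200
Opt3: 5·32 + 5·8 = 200
Opt4: 5·93 + 5·19 = 560
Opt5: 5·112 + 5·31 = 715
Opt6: 5·21 + 5·34 = 275
Opt7: 5·34 + 5·17 = 255
Opt8: 5·63 + 5·5 = 340
Opt9: 5·66 + 5·12 = 390
Highest: Opt5 at 715.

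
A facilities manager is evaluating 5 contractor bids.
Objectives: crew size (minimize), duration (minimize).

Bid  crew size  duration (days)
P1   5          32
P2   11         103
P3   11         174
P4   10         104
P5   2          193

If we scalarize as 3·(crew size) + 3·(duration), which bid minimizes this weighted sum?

P1: 3·5 + 3·32 = 111
P2: 3·11 + 3·103 = 342
P3: 3·11 + 3·174 = 555
P4: 3·10 + 3·104 = 342
P5: 3·2 + 3·193 = 585
Lowest: P1 at 111.

P1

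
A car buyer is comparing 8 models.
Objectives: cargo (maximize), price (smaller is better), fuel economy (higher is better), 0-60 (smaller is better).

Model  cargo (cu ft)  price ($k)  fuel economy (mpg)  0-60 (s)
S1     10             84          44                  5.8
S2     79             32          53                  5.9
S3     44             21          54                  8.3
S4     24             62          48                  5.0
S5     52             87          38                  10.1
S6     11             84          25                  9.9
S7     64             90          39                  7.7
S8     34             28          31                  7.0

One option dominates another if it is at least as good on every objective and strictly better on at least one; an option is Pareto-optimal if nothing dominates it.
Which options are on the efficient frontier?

S2, S3, S4, S8

S1: dominated by S4 (cargo 24≥10, price 62≤84, fuel economy 48≥44, 0-60 5.0≤5.8).
S2: not dominated (best cargo).
S3: not dominated (best price).
S4: not dominated (best 0-60).
S5: dominated by S2 (cargo 79≥52, price 32≤87, fuel economy 53≥38, 0-60 5.9≤10.1).
S6: dominated by S2 (cargo 79≥11, price 32≤84, fuel economy 53≥25, 0-60 5.9≤9.9).
S7: dominated by S2 (cargo 79≥64, price 32≤90, fuel economy 53≥39, 0-60 5.9≤7.7).
S8: not dominated.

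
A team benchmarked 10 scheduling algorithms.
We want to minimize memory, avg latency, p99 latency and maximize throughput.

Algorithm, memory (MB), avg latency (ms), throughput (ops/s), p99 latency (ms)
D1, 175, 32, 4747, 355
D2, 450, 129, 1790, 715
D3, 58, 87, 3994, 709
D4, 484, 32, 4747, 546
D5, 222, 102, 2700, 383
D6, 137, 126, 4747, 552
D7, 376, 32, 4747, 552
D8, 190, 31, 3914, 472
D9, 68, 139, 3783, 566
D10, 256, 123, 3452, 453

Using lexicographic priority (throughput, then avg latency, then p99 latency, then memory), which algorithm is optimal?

D1

First maximize throughput: best is 4747, kept {D1, D4, D6, D7}.
Then minimize avg latency: best is 32, kept {D1, D4, D7}.
Then minimize p99 latency: best is 355, kept {D1}.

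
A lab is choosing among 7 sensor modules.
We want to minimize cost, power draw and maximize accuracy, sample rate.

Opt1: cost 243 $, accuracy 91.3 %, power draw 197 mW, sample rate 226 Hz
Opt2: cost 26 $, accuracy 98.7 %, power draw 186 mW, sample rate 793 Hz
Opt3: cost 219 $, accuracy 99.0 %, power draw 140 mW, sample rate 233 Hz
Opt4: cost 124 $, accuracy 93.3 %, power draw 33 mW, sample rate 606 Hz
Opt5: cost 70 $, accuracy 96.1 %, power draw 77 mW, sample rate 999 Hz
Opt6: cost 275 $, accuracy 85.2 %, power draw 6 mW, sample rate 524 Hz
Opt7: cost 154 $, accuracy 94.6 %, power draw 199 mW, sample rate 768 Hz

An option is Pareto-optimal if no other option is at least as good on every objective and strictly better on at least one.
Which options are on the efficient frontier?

Opt2, Opt3, Opt4, Opt5, Opt6

Opt1: dominated by Opt2 (cost 26≤243, accuracy 98.7≥91.3, power draw 186≤197, sample rate 793≥226).
Opt2: not dominated (best cost).
Opt3: not dominated (best accuracy).
Opt4: not dominated.
Opt5: not dominated (best sample rate).
Opt6: not dominated (best power draw).
Opt7: dominated by Opt2 (cost 26≤154, accuracy 98.7≥94.6, power draw 186≤199, sample rate 793≥768).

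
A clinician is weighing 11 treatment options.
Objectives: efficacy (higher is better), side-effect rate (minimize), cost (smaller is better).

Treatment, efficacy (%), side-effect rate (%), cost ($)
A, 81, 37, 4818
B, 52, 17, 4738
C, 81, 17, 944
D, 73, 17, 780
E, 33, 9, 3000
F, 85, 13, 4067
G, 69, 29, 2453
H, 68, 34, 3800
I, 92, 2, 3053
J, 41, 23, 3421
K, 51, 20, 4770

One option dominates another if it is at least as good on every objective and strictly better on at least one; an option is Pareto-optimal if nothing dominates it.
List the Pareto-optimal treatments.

A: dominated by C (efficacy 81≥81, side-effect rate 17≤37, cost 944≤4818).
B: dominated by C (efficacy 81≥52, side-effect rate 17≤17, cost 944≤4738).
C: not dominated.
D: not dominated (best cost).
E: not dominated.
F: dominated by I (efficacy 92≥85, side-effect rate 2≤13, cost 3053≤4067).
G: dominated by C (efficacy 81≥69, side-effect rate 17≤29, cost 944≤2453).
H: dominated by C (efficacy 81≥68, side-effect rate 17≤34, cost 944≤3800).
I: not dominated (best efficacy).
J: dominated by C (efficacy 81≥41, side-effect rate 17≤23, cost 944≤3421).
K: dominated by B (efficacy 52≥51, side-effect rate 17≤20, cost 4738≤4770).

C, D, E, I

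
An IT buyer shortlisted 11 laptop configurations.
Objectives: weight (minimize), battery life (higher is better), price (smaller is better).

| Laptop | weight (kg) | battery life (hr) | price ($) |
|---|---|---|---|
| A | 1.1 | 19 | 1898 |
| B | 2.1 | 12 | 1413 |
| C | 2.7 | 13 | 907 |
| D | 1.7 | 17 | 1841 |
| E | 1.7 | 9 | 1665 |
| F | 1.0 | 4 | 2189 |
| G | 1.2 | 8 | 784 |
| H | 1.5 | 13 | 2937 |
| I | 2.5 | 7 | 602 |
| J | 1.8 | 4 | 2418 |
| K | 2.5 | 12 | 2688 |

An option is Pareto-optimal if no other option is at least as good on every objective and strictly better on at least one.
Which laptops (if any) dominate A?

B: worse on weight (2.1 vs 1.1).
C: worse on weight (2.7 vs 1.1).
D: worse on weight (1.7 vs 1.1).
E: worse on weight (1.7 vs 1.1).
F: worse on battery life (4 vs 19).
G: worse on weight (1.2 vs 1.1).
H: worse on weight (1.5 vs 1.1).
I: worse on weight (2.5 vs 1.1).
J: worse on weight (1.8 vs 1.1).
K: worse on weight (2.5 vs 1.1).
No option dominates A.

none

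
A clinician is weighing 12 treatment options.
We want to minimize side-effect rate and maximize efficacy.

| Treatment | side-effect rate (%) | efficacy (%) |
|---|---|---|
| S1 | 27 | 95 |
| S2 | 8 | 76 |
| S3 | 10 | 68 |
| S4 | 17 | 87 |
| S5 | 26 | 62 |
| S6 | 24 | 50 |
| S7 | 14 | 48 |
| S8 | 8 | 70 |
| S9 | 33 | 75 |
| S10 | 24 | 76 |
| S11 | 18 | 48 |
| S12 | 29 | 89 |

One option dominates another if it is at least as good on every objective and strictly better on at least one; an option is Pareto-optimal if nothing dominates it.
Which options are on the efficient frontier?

S1, S2, S4

S1: not dominated (best efficacy).
S2: not dominated.
S3: dominated by S2 (side-effect rate 8≤10, efficacy 76≥68).
S4: not dominated.
S5: dominated by S2 (side-effect rate 8≤26, efficacy 76≥62).
S6: dominated by S2 (side-effect rate 8≤24, efficacy 76≥50).
S7: dominated by S2 (side-effect rate 8≤14, efficacy 76≥48).
S8: dominated by S2 (side-effect rate 8≤8, efficacy 76≥70).
S9: dominated by S1 (side-effect rate 27≤33, efficacy 95≥75).
S10: dominated by S2 (side-effect rate 8≤24, efficacy 76≥76).
S11: dominated by S2 (side-effect rate 8≤18, efficacy 76≥48).
S12: dominated by S1 (side-effect rate 27≤29, efficacy 95≥89).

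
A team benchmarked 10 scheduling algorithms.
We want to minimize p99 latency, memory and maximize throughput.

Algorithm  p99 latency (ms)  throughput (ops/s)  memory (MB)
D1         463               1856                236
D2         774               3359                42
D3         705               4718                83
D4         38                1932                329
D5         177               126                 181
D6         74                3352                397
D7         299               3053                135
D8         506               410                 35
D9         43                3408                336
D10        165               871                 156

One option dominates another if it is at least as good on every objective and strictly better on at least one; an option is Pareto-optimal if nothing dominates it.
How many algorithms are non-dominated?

D1: dominated by D7 (p99 latency 299≤463, throughput 3053≥1856, memory 135≤236).
D2: not dominated.
D3: not dominated (best throughput).
D4: not dominated (best p99 latency).
D5: dominated by D10 (p99 latency 165≤177, throughput 871≥126, memory 156≤181).
D6: dominated by D9 (p99 latency 43≤74, throughput 3408≥3352, memory 336≤397).
D7: not dominated.
D8: not dominated (best memory).
D9: not dominated.
D10: not dominated.
Pareto-optimal: D2, D3, D4, D7, D8, D9, D10 → 7.

7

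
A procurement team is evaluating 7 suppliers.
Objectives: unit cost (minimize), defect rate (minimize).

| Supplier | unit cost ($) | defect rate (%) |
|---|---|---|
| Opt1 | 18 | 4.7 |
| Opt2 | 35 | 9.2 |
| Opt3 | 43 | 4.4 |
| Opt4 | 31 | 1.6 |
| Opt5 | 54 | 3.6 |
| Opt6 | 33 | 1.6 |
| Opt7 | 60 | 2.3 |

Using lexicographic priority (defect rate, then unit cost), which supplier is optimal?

Opt4

First minimize defect rate: best is 1.6, kept {Opt4, Opt6}.
Then minimize unit cost: best is 31, kept {Opt4}.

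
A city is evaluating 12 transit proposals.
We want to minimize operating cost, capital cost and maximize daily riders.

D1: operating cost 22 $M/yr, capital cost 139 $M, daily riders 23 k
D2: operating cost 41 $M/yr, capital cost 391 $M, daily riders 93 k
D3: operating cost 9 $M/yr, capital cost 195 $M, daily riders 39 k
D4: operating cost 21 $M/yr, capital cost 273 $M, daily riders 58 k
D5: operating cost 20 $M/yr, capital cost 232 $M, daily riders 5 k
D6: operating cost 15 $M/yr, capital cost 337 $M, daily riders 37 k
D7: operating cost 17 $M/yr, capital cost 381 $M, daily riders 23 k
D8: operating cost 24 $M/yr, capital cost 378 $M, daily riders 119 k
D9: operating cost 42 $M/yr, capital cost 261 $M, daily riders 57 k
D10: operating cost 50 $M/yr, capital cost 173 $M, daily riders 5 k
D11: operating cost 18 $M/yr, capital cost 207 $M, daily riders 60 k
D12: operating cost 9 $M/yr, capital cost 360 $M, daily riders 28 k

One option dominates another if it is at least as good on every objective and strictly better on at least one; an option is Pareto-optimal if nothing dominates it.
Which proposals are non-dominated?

D1: not dominated (best capital cost).
D2: dominated by D8 (operating cost 24≤41, capital cost 378≤391, daily riders 119≥93).
D3: not dominated.
D4: dominated by D11 (operating cost 18≤21, capital cost 207≤273, daily riders 60≥58).
D5: dominated by D3 (operating cost 9≤20, capital cost 195≤232, daily riders 39≥5).
D6: dominated by D3 (operating cost 9≤15, capital cost 195≤337, daily riders 39≥37).
D7: dominated by D3 (operating cost 9≤17, capital cost 195≤381, daily riders 39≥23).
D8: not dominated (best daily riders).
D9: dominated by D11 (operating cost 18≤42, capital cost 207≤261, daily riders 60≥57).
D10: dominated by D1 (operating cost 22≤50, capital cost 139≤173, daily riders 23≥5).
D11: not dominated.
D12: dominated by D3 (operating cost 9≤9, capital cost 195≤360, daily riders 39≥28).

D1, D3, D8, D11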